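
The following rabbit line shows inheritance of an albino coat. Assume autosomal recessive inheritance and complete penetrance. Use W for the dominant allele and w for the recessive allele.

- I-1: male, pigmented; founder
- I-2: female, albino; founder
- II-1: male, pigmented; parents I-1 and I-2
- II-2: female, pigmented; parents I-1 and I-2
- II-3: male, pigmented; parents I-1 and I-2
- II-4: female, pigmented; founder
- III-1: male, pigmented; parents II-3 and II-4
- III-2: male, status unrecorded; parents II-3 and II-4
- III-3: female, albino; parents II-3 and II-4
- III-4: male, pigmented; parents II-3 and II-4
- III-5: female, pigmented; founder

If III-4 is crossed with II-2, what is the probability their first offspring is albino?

II-3 is pigmented so carries W and received w from I-2 (ww), so II-3 is Ww.
II-4 is pigmented so carries W and passed w to III-3 (ww), so II-4 is Ww.
III-4 is a pigmented offspring of II-3 (Ww) × II-4 (Ww), whose cross gives 1/4 WW : 1/2 Ww : 1/4 ww; conditioning on being pigmented, III-4 is WW with probability 1/3, Ww with probability 2/3.
II-2 is pigmented so carries W and received w from I-2 (ww), so II-2 is Ww.
Summing over parental genotype combinations, P(offspring is albino) = 2/3·1/4 = 1/6.

1/6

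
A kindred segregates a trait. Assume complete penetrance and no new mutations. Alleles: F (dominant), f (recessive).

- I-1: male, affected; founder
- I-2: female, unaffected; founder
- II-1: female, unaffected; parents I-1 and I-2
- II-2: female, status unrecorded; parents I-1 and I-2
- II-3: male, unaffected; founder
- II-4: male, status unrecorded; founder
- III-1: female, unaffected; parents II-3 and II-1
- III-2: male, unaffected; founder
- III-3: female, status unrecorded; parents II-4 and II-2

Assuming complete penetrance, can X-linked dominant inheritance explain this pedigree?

Under X-linked dominant, II-1 (unaffected, female) cannot arise from I-1 (affected) × I-2 (unaffected).

No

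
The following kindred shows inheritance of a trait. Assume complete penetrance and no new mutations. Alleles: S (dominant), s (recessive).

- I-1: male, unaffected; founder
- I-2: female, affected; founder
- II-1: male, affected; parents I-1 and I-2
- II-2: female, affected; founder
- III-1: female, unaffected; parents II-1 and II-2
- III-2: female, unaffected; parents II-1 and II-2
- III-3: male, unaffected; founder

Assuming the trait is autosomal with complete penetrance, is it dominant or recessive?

dominant

II-1 and II-2 are both affected yet have an unaffected child III-1. Under a recessive model two affected parents are homozygous and every child would be affected, so the trait cannot be recessive.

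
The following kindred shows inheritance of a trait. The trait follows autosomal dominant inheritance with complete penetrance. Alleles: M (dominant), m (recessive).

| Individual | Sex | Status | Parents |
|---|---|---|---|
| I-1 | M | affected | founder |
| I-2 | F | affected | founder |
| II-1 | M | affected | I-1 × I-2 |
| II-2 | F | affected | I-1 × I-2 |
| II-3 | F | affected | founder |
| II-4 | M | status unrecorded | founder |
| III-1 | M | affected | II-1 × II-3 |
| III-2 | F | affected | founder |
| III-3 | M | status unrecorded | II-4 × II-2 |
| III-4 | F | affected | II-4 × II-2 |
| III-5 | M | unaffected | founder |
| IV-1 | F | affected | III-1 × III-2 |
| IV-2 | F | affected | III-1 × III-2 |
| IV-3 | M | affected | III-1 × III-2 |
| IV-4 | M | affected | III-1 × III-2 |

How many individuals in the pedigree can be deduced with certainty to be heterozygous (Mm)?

No individual's genotype is forced to Mm by the pedigree, so the count is 0.

0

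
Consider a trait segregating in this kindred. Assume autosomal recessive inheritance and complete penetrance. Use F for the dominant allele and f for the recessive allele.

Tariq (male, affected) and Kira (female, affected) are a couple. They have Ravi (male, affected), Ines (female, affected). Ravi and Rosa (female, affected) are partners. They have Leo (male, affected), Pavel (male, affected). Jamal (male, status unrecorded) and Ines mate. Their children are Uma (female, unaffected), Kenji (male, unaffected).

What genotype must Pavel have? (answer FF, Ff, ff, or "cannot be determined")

ff

Pavel is affected, so Pavel is ff.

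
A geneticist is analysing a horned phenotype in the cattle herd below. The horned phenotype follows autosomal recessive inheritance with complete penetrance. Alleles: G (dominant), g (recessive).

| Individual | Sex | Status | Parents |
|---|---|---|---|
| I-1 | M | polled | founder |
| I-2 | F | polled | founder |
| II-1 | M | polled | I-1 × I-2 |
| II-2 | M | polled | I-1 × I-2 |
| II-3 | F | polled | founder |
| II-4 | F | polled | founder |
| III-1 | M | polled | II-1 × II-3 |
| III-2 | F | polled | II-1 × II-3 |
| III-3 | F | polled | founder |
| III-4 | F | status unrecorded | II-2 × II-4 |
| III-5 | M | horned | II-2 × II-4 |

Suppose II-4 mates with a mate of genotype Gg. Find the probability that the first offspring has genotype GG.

1/4

II-4 is polled so carries G and passed g to III-5 (gg), so II-4 is Gg.
The cross gives 1/4 GG : 1/2 Gg : 1/4 gg, so P(offspring has genotype GG) = 1/4.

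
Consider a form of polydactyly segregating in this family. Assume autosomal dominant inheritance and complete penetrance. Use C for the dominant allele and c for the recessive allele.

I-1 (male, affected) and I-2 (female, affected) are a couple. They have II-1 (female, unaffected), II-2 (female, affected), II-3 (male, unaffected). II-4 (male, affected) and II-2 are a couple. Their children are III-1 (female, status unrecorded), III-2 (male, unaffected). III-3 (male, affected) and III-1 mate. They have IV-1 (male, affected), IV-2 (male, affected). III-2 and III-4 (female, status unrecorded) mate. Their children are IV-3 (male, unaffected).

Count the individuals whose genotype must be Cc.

Obligate heterozygotes: I-1 is affected so carries C and passed c to II-1 (cc), so I-1 is Cc; I-2 is affected so carries C and passed c to II-1 (cc), so I-2 is Cc; II-2 is affected so carries C and passed c to III-2 (cc), so II-2 is Cc; II-4 is affected so carries C and passed c to III-2 (cc), so II-4 is Cc.
Every other individual is either homozygous by phenotype or has at least one consistent homozygous assignment, so the count is 4.

4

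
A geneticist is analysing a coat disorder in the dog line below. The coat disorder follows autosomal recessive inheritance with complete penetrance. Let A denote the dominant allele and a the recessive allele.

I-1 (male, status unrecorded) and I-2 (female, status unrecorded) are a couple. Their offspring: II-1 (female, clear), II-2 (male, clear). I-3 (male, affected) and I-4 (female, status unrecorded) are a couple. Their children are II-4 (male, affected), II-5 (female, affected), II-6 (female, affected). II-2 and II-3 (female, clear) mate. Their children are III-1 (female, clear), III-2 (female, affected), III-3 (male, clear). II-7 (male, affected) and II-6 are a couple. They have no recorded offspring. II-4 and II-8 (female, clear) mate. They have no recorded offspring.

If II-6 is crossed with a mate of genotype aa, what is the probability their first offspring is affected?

II-6 is affected, so II-6 is aa.
The cross gives 1 aa, so P(offspring is affected) = 1.

1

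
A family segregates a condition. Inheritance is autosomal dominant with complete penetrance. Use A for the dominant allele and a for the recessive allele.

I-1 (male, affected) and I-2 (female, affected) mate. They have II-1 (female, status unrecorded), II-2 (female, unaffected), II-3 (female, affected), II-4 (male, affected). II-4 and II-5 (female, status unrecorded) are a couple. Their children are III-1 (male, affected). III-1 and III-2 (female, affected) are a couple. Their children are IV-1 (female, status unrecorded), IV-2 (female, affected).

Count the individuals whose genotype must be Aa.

2

Obligate heterozygotes: I-1 is affected so carries A and passed a to II-2 (aa), so I-1 is Aa; I-2 is affected so carries A and passed a to II-2 (aa), so I-2 is Aa.
Every other individual is either homozygous by phenotype or has at least one consistent homozygous assignment, so the count is 2.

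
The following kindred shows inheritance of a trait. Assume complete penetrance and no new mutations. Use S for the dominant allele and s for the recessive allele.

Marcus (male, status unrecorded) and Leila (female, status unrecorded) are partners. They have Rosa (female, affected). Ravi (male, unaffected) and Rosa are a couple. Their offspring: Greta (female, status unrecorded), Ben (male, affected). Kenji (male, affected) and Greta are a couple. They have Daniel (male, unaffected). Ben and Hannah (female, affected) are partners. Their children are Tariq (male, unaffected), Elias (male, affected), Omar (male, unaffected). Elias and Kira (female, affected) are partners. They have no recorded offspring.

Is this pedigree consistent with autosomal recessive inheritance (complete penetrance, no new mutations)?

Under autosomal recessive, Tariq (unaffected, male) cannot arise from Ben (affected) × Hannah (affected).

No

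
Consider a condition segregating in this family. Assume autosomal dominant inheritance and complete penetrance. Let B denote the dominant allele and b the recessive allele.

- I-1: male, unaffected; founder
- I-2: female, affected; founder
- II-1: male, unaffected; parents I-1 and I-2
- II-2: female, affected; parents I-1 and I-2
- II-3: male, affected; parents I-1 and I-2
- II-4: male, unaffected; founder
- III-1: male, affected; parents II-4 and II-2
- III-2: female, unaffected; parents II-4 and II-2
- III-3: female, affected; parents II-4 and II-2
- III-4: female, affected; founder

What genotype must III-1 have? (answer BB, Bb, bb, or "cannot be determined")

From phenotype alone, III-1 is BB or Bb.
III-1 is affected so carries B and received b from II-4 (bb), so III-1 is Bb.

Bb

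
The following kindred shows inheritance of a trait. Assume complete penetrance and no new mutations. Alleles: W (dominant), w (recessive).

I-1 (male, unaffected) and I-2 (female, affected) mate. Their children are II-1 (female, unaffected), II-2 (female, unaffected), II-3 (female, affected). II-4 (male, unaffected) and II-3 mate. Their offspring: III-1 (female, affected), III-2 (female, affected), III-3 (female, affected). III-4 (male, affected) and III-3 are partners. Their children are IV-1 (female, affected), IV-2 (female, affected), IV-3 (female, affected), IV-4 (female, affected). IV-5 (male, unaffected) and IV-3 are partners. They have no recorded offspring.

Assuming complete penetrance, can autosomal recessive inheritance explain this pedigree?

A consistent assignment under autosomal recessive exists: I-1 Ww, I-2 ww, II-1 Ww, II-2 Ww, II-3 ww, II-4 Ww, III-1 ww, III-2 ww, III-3 ww, III-4 ww, IV-1 ww, IV-2 ww, IV-3 ww, IV-4 ww, IV-5 WW.
In this assignment every recorded phenotype matches its genotype and every non-founder's genotype is obtainable from its parents' genotypes, so the pedigree is consistent.

Yes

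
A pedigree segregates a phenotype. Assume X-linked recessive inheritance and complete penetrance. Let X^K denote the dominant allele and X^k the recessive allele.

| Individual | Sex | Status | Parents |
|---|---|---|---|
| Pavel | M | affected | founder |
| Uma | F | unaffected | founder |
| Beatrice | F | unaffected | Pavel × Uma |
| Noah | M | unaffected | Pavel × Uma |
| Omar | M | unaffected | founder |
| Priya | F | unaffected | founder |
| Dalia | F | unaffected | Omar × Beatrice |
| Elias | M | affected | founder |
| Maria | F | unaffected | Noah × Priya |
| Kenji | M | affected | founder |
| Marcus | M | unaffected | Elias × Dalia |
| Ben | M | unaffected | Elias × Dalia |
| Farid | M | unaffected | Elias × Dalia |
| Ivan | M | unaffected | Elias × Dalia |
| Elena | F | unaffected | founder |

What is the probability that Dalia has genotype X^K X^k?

1/17

Omar is unaffected, so Omar is X^K Y.
Beatrice is unaffected so carries K and received k from Pavel (X^k Y), so Beatrice is X^K X^k.
Their cross gives offspring ratios 1/2 X^K X^K : 1/2 X^K X^k. Conditioning on Dalia being unaffected, P(X^K X^k) = 1/2 / 1 = 1/2 before taking Dalia's own offspring into account.
Elias is affected, so Elias is X^k Y.
Now use Dalia's offspring. Probability of each recorded status — unaffected son Marcus: 1/2 if Dalia is X^K X^k, 1 if X^K X^K; unaffected son Ben: 1/2 if Dalia is X^K X^k, 1 if X^K X^K; unaffected son Farid: 1/2 if Dalia is X^K X^k, 1 if X^K X^K; unaffected son Ivan: 1/2 if Dalia is X^K X^k, 1 if X^K X^K.
Bayes: P(X^K X^k) = 1/2·1/16 / (1/2·1/16 + 1/2·1) = 1/17.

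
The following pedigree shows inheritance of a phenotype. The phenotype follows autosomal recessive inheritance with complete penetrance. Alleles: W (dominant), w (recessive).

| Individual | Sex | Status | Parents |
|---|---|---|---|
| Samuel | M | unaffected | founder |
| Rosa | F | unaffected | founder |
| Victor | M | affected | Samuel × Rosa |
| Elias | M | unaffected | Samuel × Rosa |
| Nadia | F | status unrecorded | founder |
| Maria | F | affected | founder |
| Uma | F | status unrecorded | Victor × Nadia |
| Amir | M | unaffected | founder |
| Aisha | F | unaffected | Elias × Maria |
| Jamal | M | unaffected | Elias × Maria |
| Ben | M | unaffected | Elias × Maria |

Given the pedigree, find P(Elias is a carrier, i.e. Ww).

1/5

Samuel is unaffected so carries W and passed w to Victor (ww), so Samuel is Ww.
Rosa is unaffected so carries W and passed w to Victor (ww), so Rosa is Ww.
Their cross gives offspring ratios 1/4 WW : 1/2 Ww : 1/4 ww. Conditioning on Elias being unaffected, P(Ww) = 1/2 / 3/4 = 2/3 before taking Elias's own offspring into account.
Maria is affected, so Maria is ww.
Now use Elias's offspring. Probability of each recorded status — unaffected daughter Aisha: 1/2 if Elias is Ww, 1 if WW; unaffected son Jamal: 1/2 if Elias is Ww, 1 if WW; unaffected son Ben: 1/2 if Elias is Ww, 1 if WW.
Bayes: P(Ww) = 2/3·1/8 / (2/3·1/8 + 1/3·1) = 1/5.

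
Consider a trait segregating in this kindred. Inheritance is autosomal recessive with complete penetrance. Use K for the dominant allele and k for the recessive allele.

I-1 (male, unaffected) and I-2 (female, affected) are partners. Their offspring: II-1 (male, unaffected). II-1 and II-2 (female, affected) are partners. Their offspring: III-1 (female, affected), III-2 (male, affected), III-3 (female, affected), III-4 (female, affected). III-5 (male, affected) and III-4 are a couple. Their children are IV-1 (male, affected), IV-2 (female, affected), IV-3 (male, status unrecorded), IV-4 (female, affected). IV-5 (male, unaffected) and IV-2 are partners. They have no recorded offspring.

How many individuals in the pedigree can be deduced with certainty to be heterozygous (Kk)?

Obligate heterozygotes: II-1 is unaffected so carries K and received k from I-2 (kk), so II-1 is Kk.
Every other individual is either homozygous by phenotype or has at least one consistent homozygous assignment, so the count is 1.

1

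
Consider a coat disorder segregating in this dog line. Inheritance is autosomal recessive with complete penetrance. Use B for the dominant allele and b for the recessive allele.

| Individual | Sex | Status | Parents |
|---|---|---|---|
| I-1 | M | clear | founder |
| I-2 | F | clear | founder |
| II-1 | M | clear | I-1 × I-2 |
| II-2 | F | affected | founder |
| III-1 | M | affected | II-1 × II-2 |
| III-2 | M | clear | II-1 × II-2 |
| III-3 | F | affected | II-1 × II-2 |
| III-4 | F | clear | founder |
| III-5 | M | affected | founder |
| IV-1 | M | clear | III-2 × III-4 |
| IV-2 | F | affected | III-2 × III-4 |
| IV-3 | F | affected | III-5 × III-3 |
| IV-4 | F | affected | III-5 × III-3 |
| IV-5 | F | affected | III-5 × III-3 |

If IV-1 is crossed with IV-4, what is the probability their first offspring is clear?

III-2 is clear so carries B and received b from II-2 (bb), so III-2 is Bb.
III-4 is clear so carries B and passed b to IV-2 (bb), so III-4 is Bb.
IV-1 is a clear offspring of III-2 (Bb) × III-4 (Bb), whose cross gives 1/4 BB : 1/2 Bb : 1/4 bb; conditioning on being clear, IV-1 is BB with probability 1/3, Bb with probability 2/3.
IV-4 is affected, so IV-4 is bb.
Summing over parental genotype combinations, P(offspring is clear) = 1/3·1 + 2/3·1/2 = 2/3.

2/3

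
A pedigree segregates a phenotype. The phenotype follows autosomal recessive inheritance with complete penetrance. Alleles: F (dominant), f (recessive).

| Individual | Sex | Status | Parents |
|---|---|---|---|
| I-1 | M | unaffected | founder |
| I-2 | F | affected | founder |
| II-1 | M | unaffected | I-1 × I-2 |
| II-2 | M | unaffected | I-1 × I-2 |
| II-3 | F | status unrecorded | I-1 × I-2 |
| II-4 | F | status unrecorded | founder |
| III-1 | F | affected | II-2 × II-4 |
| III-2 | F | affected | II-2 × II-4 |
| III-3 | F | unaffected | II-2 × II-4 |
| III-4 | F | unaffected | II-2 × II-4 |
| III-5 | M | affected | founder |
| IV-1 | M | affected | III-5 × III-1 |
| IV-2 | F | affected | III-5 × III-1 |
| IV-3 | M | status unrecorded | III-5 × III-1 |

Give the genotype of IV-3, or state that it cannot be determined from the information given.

From phenotype alone, IV-3 is FF or Ff or ff.
IV-3 received f from III-5 (ff) and received f from III-1 (ff), so IV-3 is ff.

ff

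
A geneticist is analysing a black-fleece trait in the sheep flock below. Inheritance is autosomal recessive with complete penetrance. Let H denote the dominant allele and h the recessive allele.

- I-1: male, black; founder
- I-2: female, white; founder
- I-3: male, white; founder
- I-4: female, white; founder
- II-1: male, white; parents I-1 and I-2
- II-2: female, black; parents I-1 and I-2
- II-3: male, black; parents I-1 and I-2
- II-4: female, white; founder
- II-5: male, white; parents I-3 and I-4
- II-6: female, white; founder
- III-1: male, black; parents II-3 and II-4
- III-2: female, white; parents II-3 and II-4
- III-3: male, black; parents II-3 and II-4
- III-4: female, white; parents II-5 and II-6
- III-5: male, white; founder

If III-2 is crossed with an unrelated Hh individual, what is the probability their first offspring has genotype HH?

1/4

III-2 is white so carries H and received h from II-3 (hh), so III-2 is Hh.
The cross gives 1/4 HH : 1/2 Hh : 1/4 hh, so P(offspring has genotype HH) = 1/4.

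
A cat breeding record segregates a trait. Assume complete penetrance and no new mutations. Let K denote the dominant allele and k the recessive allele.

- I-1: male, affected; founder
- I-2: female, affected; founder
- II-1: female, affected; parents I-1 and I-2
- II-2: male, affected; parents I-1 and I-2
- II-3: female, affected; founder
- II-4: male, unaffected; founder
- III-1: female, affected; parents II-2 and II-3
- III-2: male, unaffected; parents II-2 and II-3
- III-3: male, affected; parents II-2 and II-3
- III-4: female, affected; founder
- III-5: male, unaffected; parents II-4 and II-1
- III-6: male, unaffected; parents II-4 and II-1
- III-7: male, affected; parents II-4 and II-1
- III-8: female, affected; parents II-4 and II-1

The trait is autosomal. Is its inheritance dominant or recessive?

dominant

II-2 and II-3 are both affected yet have an unaffected child III-2. Under a recessive model two affected parents are homozygous and every child would be affected, so the trait cannot be recessive.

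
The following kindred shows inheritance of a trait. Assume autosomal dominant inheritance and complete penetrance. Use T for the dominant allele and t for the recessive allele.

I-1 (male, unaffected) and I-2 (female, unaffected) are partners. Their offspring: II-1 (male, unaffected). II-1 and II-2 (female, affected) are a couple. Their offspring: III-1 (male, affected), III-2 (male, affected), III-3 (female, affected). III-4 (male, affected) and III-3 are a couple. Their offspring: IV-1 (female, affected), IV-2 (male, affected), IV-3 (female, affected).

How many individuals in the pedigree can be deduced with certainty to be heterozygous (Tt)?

3

Obligate heterozygotes: III-1 is affected so carries T and received t from II-1 (tt), so III-1 is Tt; III-2 is affected so carries T and received t from II-1 (tt), so III-2 is Tt; III-3 is affected so carries T and received t from II-1 (tt), so III-3 is Tt.
Every other individual is either homozygous by phenotype or has at least one consistent homozygous assignment, so the count is 3.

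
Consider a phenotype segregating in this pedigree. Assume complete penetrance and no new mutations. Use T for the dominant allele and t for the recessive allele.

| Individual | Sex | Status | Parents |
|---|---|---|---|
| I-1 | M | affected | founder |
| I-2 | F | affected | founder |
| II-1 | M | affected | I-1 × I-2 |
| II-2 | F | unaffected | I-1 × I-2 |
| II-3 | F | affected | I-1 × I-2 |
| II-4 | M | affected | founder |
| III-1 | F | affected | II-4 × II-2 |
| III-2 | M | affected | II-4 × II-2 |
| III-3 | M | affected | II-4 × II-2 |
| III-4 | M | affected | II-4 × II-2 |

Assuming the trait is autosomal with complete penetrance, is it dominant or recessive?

dominant

I-1 and I-2 are both affected yet have an unaffected child II-2. Under a recessive model two affected parents are homozygous and every child would be affected, so the trait cannot be recessive.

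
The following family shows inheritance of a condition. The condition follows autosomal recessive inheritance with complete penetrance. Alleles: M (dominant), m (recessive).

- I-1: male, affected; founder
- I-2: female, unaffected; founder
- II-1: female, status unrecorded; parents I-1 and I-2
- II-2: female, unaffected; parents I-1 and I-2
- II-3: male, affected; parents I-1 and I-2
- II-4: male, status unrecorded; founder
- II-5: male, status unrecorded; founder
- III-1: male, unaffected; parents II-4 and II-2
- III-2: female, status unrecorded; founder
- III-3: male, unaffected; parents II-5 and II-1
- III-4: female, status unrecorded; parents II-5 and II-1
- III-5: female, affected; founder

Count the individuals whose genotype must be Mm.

Obligate heterozygotes: I-2 is unaffected so carries M and passed m to II-3 (mm), so I-2 is Mm; II-2 is unaffected so carries M and received m from I-1 (mm), so II-2 is Mm.
Every other individual is either homozygous by phenotype or has at least one consistent homozygous assignment, so the count is 2.

2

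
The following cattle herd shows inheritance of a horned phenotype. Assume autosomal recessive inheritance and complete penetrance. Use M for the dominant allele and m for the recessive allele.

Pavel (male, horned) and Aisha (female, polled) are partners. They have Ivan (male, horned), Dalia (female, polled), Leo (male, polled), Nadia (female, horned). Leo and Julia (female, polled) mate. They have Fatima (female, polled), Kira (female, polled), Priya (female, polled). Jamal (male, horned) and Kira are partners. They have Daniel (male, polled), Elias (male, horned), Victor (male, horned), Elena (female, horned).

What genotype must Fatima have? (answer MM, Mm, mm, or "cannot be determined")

cannot be determined

Fatima's phenotype allows MM or Mm, and no parent or child forces a single allele at both positions; consistent genotype assignments exist with Fatima as MM or Mm.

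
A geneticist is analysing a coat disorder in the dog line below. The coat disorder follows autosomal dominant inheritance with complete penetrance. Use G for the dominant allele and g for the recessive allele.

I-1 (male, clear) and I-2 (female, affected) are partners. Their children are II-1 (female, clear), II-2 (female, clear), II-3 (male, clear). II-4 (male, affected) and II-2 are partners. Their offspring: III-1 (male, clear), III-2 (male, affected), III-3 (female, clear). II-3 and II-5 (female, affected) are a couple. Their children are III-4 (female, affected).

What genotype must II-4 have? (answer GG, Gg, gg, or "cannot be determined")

From phenotype alone, II-4 is GG or Gg.
II-4 is affected so carries G and passed g to III-1 (gg), so II-4 is Gg.

Gg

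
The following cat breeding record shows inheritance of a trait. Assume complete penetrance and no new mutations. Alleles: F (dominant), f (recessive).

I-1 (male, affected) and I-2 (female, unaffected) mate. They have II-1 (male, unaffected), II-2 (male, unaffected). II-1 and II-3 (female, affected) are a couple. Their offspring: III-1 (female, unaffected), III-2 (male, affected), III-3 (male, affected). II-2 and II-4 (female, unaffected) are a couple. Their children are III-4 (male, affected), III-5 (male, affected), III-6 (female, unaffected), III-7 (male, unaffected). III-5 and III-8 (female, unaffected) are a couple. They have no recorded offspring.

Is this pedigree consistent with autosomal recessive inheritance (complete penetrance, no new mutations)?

Yes

A consistent assignment under autosomal recessive exists: I-1 ff, I-2 FF, II-1 Ff, II-2 Ff, II-3 ff, II-4 Ff, III-1 Ff, III-2 ff, III-3 ff, III-4 ff, III-5 ff, III-6 FF, III-7 FF, III-8 FF.
In this assignment every recorded phenotype matches its genotype and every non-founder's genotype is obtainable from its parents' genotypes, so the pedigree is consistent.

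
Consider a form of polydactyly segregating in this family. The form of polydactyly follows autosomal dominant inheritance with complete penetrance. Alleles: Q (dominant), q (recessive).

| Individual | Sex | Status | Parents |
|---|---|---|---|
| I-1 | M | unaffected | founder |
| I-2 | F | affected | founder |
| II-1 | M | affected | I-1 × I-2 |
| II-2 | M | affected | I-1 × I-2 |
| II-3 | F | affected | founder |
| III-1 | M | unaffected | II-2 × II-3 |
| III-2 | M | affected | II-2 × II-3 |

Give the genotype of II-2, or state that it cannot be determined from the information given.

From phenotype alone, II-2 is QQ or Qq.
II-2 is affected so carries Q and received q from I-1 (qq), so II-2 is Qq.

Qq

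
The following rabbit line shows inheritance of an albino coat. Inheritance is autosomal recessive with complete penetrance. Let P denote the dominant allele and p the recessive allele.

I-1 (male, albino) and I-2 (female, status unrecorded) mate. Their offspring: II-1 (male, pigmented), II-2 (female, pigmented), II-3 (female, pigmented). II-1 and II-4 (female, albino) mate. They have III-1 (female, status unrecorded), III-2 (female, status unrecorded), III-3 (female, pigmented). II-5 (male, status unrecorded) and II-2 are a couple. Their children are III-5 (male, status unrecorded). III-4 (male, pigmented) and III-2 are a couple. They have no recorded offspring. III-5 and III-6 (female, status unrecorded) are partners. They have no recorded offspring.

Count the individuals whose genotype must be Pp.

4

Obligate heterozygotes: II-1 is pigmented so carries P and received p from I-1 (pp), so II-1 is Pp; II-2 is pigmented so carries P and received p from I-1 (pp), so II-2 is Pp; II-3 is pigmented so carries P and received p from I-1 (pp), so II-3 is Pp; III-3 is pigmented so carries P and received p from II-4 (pp), so III-3 is Pp.
Every other individual is either homozygous by phenotype or has at least one consistent homozygous assignment, so the count is 4.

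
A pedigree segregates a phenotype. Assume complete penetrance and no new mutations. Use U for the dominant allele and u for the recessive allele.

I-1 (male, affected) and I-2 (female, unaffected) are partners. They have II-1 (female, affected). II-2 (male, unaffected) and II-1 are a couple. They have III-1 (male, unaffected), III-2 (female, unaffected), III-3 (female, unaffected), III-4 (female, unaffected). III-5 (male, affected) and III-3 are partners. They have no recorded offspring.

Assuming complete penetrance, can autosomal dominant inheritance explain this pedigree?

Yes

A consistent assignment under autosomal dominant exists: I-1 UU, I-2 uu, II-1 Uu, II-2 uu, III-1 uu, III-2 uu, III-3 uu, III-4 uu, III-5 UU.
In this assignment every recorded phenotype matches its genotype and every non-founder's genotype is obtainable from its parents' genotypes, so the pedigree is consistent.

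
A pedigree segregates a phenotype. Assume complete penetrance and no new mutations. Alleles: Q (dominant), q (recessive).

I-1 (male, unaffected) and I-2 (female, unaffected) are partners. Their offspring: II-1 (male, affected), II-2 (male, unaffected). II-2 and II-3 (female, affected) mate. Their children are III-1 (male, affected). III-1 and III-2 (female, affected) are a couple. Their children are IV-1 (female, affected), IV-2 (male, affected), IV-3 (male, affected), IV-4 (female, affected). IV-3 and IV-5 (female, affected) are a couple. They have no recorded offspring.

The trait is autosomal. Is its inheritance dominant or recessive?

recessive

I-1 and I-2 are both unaffected yet have an affected child II-1. Under dominance, an affected child requires at least one affected parent, so the trait cannot be dominant.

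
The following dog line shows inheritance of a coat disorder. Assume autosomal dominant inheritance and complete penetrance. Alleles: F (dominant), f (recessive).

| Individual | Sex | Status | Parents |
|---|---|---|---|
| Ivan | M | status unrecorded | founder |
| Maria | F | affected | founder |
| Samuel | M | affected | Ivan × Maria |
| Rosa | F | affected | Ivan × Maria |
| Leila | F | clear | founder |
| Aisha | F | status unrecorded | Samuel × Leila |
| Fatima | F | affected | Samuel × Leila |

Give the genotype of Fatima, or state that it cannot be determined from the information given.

From phenotype alone, Fatima is FF or Ff.
Fatima is affected so carries F and received f from Leila (ff), so Fatima is Ff.

Ff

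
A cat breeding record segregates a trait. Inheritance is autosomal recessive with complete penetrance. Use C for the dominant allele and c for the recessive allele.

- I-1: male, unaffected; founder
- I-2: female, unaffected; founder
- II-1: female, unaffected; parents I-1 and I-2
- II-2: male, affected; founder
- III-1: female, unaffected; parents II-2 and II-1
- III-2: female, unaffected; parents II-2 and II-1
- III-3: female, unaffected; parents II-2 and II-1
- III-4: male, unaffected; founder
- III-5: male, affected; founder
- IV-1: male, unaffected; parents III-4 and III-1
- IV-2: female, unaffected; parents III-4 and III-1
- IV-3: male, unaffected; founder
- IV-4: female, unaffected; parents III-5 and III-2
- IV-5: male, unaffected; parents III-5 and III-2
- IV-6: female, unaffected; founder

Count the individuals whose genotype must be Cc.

5

Obligate heterozygotes: III-1 is unaffected so carries C and received c from II-2 (cc), so III-1 is Cc; III-2 is unaffected so carries C and received c from II-2 (cc), so III-2 is Cc; III-3 is unaffected so carries C and received c from II-2 (cc), so III-3 is Cc; IV-4 is unaffected so carries C and received c from III-5 (cc), so IV-4 is Cc; IV-5 is unaffected so carries C and received c from III-5 (cc), so IV-5 is Cc.
Every other individual is either homozygous by phenotype or has at least one consistent homozygous assignment, so the count is 5.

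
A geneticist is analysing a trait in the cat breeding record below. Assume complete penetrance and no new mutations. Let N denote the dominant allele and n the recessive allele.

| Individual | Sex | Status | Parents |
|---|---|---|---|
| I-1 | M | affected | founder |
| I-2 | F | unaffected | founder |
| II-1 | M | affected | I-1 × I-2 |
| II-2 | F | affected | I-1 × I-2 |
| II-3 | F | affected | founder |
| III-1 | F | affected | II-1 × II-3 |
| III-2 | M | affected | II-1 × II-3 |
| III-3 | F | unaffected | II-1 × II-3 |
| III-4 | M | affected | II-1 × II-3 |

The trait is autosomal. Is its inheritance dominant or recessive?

II-1 and II-3 are both affected yet have an unaffected child III-3. Under a recessive model two affected parents are homozygous and every child would be affected, so the trait cannot be recessive.

dominant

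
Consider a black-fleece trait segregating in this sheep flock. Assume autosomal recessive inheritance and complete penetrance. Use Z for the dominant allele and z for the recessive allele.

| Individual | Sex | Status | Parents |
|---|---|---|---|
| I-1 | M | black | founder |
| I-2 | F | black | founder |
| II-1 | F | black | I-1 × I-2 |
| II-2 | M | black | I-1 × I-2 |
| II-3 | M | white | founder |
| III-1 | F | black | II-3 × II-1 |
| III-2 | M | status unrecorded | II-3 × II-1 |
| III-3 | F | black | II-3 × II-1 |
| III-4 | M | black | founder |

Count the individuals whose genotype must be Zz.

1

Obligate heterozygotes: II-3 is white so carries Z and passed z to III-1 (zz), so II-3 is Zz.
Every other individual is either homozygous by phenotype or has at least one consistent homozygous assignment, so the count is 1.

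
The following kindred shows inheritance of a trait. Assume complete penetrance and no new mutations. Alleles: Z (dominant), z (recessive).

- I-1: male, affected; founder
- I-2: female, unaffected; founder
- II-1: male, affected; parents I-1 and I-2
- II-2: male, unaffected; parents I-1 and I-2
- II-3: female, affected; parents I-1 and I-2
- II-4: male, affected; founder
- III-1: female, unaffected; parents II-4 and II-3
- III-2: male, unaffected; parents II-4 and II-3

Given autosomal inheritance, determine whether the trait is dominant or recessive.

II-4 and II-3 are both affected yet have an unaffected child III-1. Under a recessive model two affected parents are homozygous and every child would be affected, so the trait cannot be recessive.

dominant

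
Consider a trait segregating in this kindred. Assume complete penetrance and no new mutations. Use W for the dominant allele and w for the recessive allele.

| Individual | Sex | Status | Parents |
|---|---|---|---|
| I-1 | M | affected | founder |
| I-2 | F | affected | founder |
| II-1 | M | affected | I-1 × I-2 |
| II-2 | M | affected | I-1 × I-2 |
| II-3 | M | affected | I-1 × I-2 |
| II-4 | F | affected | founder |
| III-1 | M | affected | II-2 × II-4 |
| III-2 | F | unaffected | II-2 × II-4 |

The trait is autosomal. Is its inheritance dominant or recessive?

II-2 and II-4 are both affected yet have an unaffected child III-2. Under a recessive model two affected parents are homozygous and every child would be affected, so the trait cannot be recessive.

dominant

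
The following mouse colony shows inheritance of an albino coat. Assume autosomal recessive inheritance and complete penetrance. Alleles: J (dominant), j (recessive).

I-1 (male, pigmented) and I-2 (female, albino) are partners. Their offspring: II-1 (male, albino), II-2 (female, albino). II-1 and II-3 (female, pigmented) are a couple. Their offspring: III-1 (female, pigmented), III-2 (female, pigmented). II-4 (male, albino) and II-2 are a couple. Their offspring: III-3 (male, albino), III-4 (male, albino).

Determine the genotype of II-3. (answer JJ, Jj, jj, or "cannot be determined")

cannot be determined

II-3's phenotype allows JJ or Jj, and no parent or child forces a single allele at both positions; consistent genotype assignments exist with II-3 as JJ or Jj.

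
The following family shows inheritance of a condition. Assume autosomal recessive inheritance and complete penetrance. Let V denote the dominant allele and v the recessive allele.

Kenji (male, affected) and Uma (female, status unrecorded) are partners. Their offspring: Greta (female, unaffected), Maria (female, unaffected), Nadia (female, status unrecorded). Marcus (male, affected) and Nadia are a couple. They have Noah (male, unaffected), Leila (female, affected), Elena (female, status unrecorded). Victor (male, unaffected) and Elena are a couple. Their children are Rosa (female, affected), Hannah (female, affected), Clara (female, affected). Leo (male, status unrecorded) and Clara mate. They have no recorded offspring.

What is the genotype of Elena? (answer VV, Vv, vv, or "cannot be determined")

cannot be determined

Elena's phenotype is unrecorded, and no parent or child forces a single allele at both positions; consistent genotype assignments exist with Elena as Vv or vv.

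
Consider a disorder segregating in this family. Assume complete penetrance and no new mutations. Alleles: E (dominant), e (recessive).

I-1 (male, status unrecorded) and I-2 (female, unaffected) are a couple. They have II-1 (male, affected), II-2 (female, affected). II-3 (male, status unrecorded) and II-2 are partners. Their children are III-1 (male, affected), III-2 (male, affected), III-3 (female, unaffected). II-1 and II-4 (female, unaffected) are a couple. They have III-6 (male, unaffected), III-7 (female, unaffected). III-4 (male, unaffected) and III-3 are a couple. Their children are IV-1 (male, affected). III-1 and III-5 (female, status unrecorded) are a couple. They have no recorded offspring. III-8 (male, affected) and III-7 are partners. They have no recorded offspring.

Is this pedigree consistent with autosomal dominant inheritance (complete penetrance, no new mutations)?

No

Under autosomal dominant, IV-1 (affected, male) cannot arise from III-4 (unaffected) × III-3 (unaffected).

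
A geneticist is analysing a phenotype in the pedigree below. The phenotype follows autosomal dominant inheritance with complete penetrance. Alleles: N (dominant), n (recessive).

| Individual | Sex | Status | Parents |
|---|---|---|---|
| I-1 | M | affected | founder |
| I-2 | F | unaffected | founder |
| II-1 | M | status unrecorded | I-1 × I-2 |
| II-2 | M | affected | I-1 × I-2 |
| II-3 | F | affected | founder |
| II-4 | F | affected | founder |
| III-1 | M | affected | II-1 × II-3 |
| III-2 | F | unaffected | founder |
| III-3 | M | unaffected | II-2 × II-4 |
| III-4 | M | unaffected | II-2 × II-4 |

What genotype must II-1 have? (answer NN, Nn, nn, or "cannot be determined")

cannot be determined

II-1's phenotype is unrecorded, and no parent or child forces a single allele at both positions; consistent genotype assignments exist with II-1 as Nn or nn.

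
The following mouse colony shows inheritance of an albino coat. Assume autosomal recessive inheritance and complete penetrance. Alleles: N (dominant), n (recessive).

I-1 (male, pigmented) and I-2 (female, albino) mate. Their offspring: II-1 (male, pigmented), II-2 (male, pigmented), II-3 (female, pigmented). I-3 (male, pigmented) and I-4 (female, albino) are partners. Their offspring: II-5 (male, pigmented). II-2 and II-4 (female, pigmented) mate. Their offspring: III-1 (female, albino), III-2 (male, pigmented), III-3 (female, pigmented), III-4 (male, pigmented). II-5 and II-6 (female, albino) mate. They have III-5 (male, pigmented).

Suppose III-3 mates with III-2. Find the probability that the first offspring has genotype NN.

II-2 is pigmented so carries N and received n from I-2 (nn), so II-2 is Nn.
II-4 is pigmented so carries N and passed n to III-1 (nn), so II-4 is Nn.
III-3 is a pigmented offspring of II-2 (Nn) × II-4 (Nn), whose cross gives 1/4 NN : 1/2 Nn : 1/4 nn; conditioning on being pigmented, III-3 is NN with probability 1/3, Nn with probability 2/3.
III-2 is a pigmented offspring of II-2 (Nn) × II-4 (Nn), whose cross gives 1/4 NN : 1/2 Nn : 1/4 nn; conditioning on being pigmented, III-2 is NN with probability 1/3, Nn with probability 2/3.
Summing over parental genotype combinations, P(offspring has genotype NN) = 1/9·1 + 2/9·1/2 + 2/9·1/2 + 4/9·1/4 = 4/9.

4/9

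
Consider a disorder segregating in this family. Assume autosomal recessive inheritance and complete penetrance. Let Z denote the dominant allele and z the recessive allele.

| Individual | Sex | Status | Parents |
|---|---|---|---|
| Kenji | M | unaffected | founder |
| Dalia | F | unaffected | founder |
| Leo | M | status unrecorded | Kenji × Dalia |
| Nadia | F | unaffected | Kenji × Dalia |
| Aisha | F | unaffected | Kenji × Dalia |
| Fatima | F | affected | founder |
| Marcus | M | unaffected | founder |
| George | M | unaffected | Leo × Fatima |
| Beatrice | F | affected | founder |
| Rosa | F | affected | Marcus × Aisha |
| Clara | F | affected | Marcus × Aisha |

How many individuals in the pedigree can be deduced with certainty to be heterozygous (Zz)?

3

Obligate heterozygotes: Aisha is unaffected so carries Z and passed z to Rosa (zz), so Aisha is Zz; Marcus is unaffected so carries Z and passed z to Rosa (zz), so Marcus is Zz; George is unaffected so carries Z and received z from Fatima (zz), so George is Zz.
Every other individual is either homozygous by phenotype or has at least one consistent homozygous assignment, so the count is 3.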